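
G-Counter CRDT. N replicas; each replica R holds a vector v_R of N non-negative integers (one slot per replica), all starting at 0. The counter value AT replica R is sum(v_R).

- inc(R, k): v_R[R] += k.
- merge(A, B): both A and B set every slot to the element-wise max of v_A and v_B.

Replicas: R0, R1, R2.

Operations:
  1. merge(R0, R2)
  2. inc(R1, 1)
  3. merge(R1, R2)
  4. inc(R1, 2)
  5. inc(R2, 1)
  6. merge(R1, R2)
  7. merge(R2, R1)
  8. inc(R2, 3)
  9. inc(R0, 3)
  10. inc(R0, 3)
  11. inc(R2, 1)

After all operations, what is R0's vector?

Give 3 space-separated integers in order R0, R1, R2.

Op 1: merge R0<->R2 -> R0=(0,0,0) R2=(0,0,0)
Op 2: inc R1 by 1 -> R1=(0,1,0) value=1
Op 3: merge R1<->R2 -> R1=(0,1,0) R2=(0,1,0)
Op 4: inc R1 by 2 -> R1=(0,3,0) value=3
Op 5: inc R2 by 1 -> R2=(0,1,1) value=2
Op 6: merge R1<->R2 -> R1=(0,3,1) R2=(0,3,1)
Op 7: merge R2<->R1 -> R2=(0,3,1) R1=(0,3,1)
Op 8: inc R2 by 3 -> R2=(0,3,4) value=7
Op 9: inc R0 by 3 -> R0=(3,0,0) value=3
Op 10: inc R0 by 3 -> R0=(6,0,0) value=6
Op 11: inc R2 by 1 -> R2=(0,3,5) value=8

Answer: 6 0 0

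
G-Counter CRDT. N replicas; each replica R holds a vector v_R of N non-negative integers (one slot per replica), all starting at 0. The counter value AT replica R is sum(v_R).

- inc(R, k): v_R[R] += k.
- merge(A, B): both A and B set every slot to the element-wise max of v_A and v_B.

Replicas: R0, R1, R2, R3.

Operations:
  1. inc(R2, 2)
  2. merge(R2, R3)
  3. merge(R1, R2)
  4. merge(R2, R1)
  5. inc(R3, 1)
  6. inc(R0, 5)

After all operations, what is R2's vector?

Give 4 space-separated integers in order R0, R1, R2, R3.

Op 1: inc R2 by 2 -> R2=(0,0,2,0) value=2
Op 2: merge R2<->R3 -> R2=(0,0,2,0) R3=(0,0,2,0)
Op 3: merge R1<->R2 -> R1=(0,0,2,0) R2=(0,0,2,0)
Op 4: merge R2<->R1 -> R2=(0,0,2,0) R1=(0,0,2,0)
Op 5: inc R3 by 1 -> R3=(0,0,2,1) value=3
Op 6: inc R0 by 5 -> R0=(5,0,0,0) value=5

Answer: 0 0 2 0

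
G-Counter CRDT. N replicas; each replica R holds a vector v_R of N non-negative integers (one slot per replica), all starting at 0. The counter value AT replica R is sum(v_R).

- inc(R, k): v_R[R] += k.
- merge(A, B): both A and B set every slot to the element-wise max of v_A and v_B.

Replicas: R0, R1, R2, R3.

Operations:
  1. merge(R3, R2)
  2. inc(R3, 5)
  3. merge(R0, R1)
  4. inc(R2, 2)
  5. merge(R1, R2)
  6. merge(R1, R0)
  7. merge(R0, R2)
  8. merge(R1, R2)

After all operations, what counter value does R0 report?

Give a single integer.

Op 1: merge R3<->R2 -> R3=(0,0,0,0) R2=(0,0,0,0)
Op 2: inc R3 by 5 -> R3=(0,0,0,5) value=5
Op 3: merge R0<->R1 -> R0=(0,0,0,0) R1=(0,0,0,0)
Op 4: inc R2 by 2 -> R2=(0,0,2,0) value=2
Op 5: merge R1<->R2 -> R1=(0,0,2,0) R2=(0,0,2,0)
Op 6: merge R1<->R0 -> R1=(0,0,2,0) R0=(0,0,2,0)
Op 7: merge R0<->R2 -> R0=(0,0,2,0) R2=(0,0,2,0)
Op 8: merge R1<->R2 -> R1=(0,0,2,0) R2=(0,0,2,0)

Answer: 2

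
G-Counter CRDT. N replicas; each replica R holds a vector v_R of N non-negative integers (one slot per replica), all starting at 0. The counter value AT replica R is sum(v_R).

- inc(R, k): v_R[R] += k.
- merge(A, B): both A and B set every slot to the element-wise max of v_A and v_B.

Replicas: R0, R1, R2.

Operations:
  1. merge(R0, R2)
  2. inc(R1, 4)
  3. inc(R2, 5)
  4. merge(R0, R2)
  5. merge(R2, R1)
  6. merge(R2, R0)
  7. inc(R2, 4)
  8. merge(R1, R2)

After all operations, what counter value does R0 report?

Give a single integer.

Answer: 9

Derivation:
Op 1: merge R0<->R2 -> R0=(0,0,0) R2=(0,0,0)
Op 2: inc R1 by 4 -> R1=(0,4,0) value=4
Op 3: inc R2 by 5 -> R2=(0,0,5) value=5
Op 4: merge R0<->R2 -> R0=(0,0,5) R2=(0,0,5)
Op 5: merge R2<->R1 -> R2=(0,4,5) R1=(0,4,5)
Op 6: merge R2<->R0 -> R2=(0,4,5) R0=(0,4,5)
Op 7: inc R2 by 4 -> R2=(0,4,9) value=13
Op 8: merge R1<->R2 -> R1=(0,4,9) R2=(0,4,9)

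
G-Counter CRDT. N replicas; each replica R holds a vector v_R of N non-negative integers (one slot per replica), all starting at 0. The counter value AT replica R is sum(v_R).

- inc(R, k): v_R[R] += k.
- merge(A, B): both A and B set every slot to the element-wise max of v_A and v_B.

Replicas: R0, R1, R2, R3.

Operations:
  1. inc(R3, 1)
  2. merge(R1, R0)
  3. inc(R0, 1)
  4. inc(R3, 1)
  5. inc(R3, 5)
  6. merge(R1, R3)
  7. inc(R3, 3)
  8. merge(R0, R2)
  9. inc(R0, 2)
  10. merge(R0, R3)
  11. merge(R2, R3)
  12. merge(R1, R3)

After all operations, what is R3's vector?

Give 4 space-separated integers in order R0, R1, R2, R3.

Op 1: inc R3 by 1 -> R3=(0,0,0,1) value=1
Op 2: merge R1<->R0 -> R1=(0,0,0,0) R0=(0,0,0,0)
Op 3: inc R0 by 1 -> R0=(1,0,0,0) value=1
Op 4: inc R3 by 1 -> R3=(0,0,0,2) value=2
Op 5: inc R3 by 5 -> R3=(0,0,0,7) value=7
Op 6: merge R1<->R3 -> R1=(0,0,0,7) R3=(0,0,0,7)
Op 7: inc R3 by 3 -> R3=(0,0,0,10) value=10
Op 8: merge R0<->R2 -> R0=(1,0,0,0) R2=(1,0,0,0)
Op 9: inc R0 by 2 -> R0=(3,0,0,0) value=3
Op 10: merge R0<->R3 -> R0=(3,0,0,10) R3=(3,0,0,10)
Op 11: merge R2<->R3 -> R2=(3,0,0,10) R3=(3,0,0,10)
Op 12: merge R1<->R3 -> R1=(3,0,0,10) R3=(3,0,0,10)

Answer: 3 0 0 10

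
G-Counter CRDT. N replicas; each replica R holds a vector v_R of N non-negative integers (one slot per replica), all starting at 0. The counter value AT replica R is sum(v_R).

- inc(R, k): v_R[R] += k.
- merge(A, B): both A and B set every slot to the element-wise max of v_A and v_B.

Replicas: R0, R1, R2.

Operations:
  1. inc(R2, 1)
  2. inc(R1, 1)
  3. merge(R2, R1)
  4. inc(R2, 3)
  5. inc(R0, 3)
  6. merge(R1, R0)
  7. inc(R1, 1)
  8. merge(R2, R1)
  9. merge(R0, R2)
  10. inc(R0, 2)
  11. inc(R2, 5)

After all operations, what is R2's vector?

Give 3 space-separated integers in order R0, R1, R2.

Answer: 3 2 9

Derivation:
Op 1: inc R2 by 1 -> R2=(0,0,1) value=1
Op 2: inc R1 by 1 -> R1=(0,1,0) value=1
Op 3: merge R2<->R1 -> R2=(0,1,1) R1=(0,1,1)
Op 4: inc R2 by 3 -> R2=(0,1,4) value=5
Op 5: inc R0 by 3 -> R0=(3,0,0) value=3
Op 6: merge R1<->R0 -> R1=(3,1,1) R0=(3,1,1)
Op 7: inc R1 by 1 -> R1=(3,2,1) value=6
Op 8: merge R2<->R1 -> R2=(3,2,4) R1=(3,2,4)
Op 9: merge R0<->R2 -> R0=(3,2,4) R2=(3,2,4)
Op 10: inc R0 by 2 -> R0=(5,2,4) value=11
Op 11: inc R2 by 5 -> R2=(3,2,9) value=14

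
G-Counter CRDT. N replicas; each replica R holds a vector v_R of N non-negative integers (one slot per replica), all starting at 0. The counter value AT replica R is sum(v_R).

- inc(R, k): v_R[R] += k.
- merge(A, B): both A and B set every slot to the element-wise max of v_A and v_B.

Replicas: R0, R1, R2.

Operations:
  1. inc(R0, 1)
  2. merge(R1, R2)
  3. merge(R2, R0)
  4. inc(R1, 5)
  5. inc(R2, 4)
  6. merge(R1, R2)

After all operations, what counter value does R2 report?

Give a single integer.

Answer: 10

Derivation:
Op 1: inc R0 by 1 -> R0=(1,0,0) value=1
Op 2: merge R1<->R2 -> R1=(0,0,0) R2=(0,0,0)
Op 3: merge R2<->R0 -> R2=(1,0,0) R0=(1,0,0)
Op 4: inc R1 by 5 -> R1=(0,5,0) value=5
Op 5: inc R2 by 4 -> R2=(1,0,4) value=5
Op 6: merge R1<->R2 -> R1=(1,5,4) R2=(1,5,4)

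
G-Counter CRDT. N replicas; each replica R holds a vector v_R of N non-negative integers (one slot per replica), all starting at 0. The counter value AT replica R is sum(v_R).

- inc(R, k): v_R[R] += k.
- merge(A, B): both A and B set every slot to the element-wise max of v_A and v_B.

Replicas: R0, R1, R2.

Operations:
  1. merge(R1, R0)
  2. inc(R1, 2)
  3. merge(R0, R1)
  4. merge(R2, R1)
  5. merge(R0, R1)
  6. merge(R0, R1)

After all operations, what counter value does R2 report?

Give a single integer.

Op 1: merge R1<->R0 -> R1=(0,0,0) R0=(0,0,0)
Op 2: inc R1 by 2 -> R1=(0,2,0) value=2
Op 3: merge R0<->R1 -> R0=(0,2,0) R1=(0,2,0)
Op 4: merge R2<->R1 -> R2=(0,2,0) R1=(0,2,0)
Op 5: merge R0<->R1 -> R0=(0,2,0) R1=(0,2,0)
Op 6: merge R0<->R1 -> R0=(0,2,0) R1=(0,2,0)

Answer: 2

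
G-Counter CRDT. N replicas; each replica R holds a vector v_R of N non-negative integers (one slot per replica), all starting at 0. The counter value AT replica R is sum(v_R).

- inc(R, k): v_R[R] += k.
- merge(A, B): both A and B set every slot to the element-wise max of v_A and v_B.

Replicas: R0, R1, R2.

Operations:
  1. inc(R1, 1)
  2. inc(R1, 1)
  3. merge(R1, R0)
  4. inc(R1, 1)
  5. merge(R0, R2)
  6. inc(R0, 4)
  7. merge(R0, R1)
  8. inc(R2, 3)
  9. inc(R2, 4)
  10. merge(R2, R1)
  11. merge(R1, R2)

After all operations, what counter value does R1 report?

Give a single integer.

Answer: 14

Derivation:
Op 1: inc R1 by 1 -> R1=(0,1,0) value=1
Op 2: inc R1 by 1 -> R1=(0,2,0) value=2
Op 3: merge R1<->R0 -> R1=(0,2,0) R0=(0,2,0)
Op 4: inc R1 by 1 -> R1=(0,3,0) value=3
Op 5: merge R0<->R2 -> R0=(0,2,0) R2=(0,2,0)
Op 6: inc R0 by 4 -> R0=(4,2,0) value=6
Op 7: merge R0<->R1 -> R0=(4,3,0) R1=(4,3,0)
Op 8: inc R2 by 3 -> R2=(0,2,3) value=5
Op 9: inc R2 by 4 -> R2=(0,2,7) value=9
Op 10: merge R2<->R1 -> R2=(4,3,7) R1=(4,3,7)
Op 11: merge R1<->R2 -> R1=(4,3,7) R2=(4,3,7)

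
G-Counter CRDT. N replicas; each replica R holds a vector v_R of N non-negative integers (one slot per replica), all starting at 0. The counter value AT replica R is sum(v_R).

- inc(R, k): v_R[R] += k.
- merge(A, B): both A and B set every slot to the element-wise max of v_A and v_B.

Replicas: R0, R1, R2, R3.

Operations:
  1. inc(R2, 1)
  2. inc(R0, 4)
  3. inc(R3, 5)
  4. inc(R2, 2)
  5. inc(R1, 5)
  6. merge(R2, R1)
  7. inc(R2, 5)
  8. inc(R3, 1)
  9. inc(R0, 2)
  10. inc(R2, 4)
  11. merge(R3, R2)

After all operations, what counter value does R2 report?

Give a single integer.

Answer: 23

Derivation:
Op 1: inc R2 by 1 -> R2=(0,0,1,0) value=1
Op 2: inc R0 by 4 -> R0=(4,0,0,0) value=4
Op 3: inc R3 by 5 -> R3=(0,0,0,5) value=5
Op 4: inc R2 by 2 -> R2=(0,0,3,0) value=3
Op 5: inc R1 by 5 -> R1=(0,5,0,0) value=5
Op 6: merge R2<->R1 -> R2=(0,5,3,0) R1=(0,5,3,0)
Op 7: inc R2 by 5 -> R2=(0,5,8,0) value=13
Op 8: inc R3 by 1 -> R3=(0,0,0,6) value=6
Op 9: inc R0 by 2 -> R0=(6,0,0,0) value=6
Op 10: inc R2 by 4 -> R2=(0,5,12,0) value=17
Op 11: merge R3<->R2 -> R3=(0,5,12,6) R2=(0,5,12,6)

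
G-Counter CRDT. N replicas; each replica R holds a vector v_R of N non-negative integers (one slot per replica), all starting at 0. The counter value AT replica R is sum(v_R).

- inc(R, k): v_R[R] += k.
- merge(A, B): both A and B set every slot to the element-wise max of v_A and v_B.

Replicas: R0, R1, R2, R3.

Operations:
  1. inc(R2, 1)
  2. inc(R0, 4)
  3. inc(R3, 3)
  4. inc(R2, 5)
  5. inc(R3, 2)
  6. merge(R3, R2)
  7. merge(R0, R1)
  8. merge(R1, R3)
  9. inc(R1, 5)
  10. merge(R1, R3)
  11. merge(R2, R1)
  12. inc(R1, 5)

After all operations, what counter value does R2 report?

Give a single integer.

Answer: 20

Derivation:
Op 1: inc R2 by 1 -> R2=(0,0,1,0) value=1
Op 2: inc R0 by 4 -> R0=(4,0,0,0) value=4
Op 3: inc R3 by 3 -> R3=(0,0,0,3) value=3
Op 4: inc R2 by 5 -> R2=(0,0,6,0) value=6
Op 5: inc R3 by 2 -> R3=(0,0,0,5) value=5
Op 6: merge R3<->R2 -> R3=(0,0,6,5) R2=(0,0,6,5)
Op 7: merge R0<->R1 -> R0=(4,0,0,0) R1=(4,0,0,0)
Op 8: merge R1<->R3 -> R1=(4,0,6,5) R3=(4,0,6,5)
Op 9: inc R1 by 5 -> R1=(4,5,6,5) value=20
Op 10: merge R1<->R3 -> R1=(4,5,6,5) R3=(4,5,6,5)
Op 11: merge R2<->R1 -> R2=(4,5,6,5) R1=(4,5,6,5)
Op 12: inc R1 by 5 -> R1=(4,10,6,5) value=25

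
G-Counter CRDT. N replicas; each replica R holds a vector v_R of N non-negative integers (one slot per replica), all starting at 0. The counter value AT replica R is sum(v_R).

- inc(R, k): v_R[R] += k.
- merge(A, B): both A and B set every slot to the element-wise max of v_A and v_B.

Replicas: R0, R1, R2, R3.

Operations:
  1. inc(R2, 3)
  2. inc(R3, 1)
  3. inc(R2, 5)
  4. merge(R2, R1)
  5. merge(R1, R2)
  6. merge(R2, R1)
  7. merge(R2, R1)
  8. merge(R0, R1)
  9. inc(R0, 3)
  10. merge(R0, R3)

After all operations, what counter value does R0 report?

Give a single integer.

Op 1: inc R2 by 3 -> R2=(0,0,3,0) value=3
Op 2: inc R3 by 1 -> R3=(0,0,0,1) value=1
Op 3: inc R2 by 5 -> R2=(0,0,8,0) value=8
Op 4: merge R2<->R1 -> R2=(0,0,8,0) R1=(0,0,8,0)
Op 5: merge R1<->R2 -> R1=(0,0,8,0) R2=(0,0,8,0)
Op 6: merge R2<->R1 -> R2=(0,0,8,0) R1=(0,0,8,0)
Op 7: merge R2<->R1 -> R2=(0,0,8,0) R1=(0,0,8,0)
Op 8: merge R0<->R1 -> R0=(0,0,8,0) R1=(0,0,8,0)
Op 9: inc R0 by 3 -> R0=(3,0,8,0) value=11
Op 10: merge R0<->R3 -> R0=(3,0,8,1) R3=(3,0,8,1)

Answer: 12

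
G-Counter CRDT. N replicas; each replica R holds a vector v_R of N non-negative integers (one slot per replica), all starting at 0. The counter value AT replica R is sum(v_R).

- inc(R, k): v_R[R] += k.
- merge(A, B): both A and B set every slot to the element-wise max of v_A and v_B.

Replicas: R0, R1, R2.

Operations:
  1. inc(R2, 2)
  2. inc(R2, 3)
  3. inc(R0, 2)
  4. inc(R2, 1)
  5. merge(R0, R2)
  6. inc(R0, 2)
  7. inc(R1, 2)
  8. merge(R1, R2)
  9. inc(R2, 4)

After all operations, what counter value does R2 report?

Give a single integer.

Answer: 14

Derivation:
Op 1: inc R2 by 2 -> R2=(0,0,2) value=2
Op 2: inc R2 by 3 -> R2=(0,0,5) value=5
Op 3: inc R0 by 2 -> R0=(2,0,0) value=2
Op 4: inc R2 by 1 -> R2=(0,0,6) value=6
Op 5: merge R0<->R2 -> R0=(2,0,6) R2=(2,0,6)
Op 6: inc R0 by 2 -> R0=(4,0,6) value=10
Op 7: inc R1 by 2 -> R1=(0,2,0) value=2
Op 8: merge R1<->R2 -> R1=(2,2,6) R2=(2,2,6)
Op 9: inc R2 by 4 -> R2=(2,2,10) value=14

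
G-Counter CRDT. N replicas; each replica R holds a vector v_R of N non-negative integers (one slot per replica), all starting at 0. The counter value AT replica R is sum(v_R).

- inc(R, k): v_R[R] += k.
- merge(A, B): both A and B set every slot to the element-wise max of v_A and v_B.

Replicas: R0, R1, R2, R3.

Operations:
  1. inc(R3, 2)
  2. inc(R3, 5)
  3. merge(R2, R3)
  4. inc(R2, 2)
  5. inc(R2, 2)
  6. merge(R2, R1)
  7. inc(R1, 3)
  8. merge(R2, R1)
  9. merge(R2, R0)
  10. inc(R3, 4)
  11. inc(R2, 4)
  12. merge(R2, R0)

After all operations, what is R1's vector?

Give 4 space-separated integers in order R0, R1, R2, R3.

Answer: 0 3 4 7

Derivation:
Op 1: inc R3 by 2 -> R3=(0,0,0,2) value=2
Op 2: inc R3 by 5 -> R3=(0,0,0,7) value=7
Op 3: merge R2<->R3 -> R2=(0,0,0,7) R3=(0,0,0,7)
Op 4: inc R2 by 2 -> R2=(0,0,2,7) value=9
Op 5: inc R2 by 2 -> R2=(0,0,4,7) value=11
Op 6: merge R2<->R1 -> R2=(0,0,4,7) R1=(0,0,4,7)
Op 7: inc R1 by 3 -> R1=(0,3,4,7) value=14
Op 8: merge R2<->R1 -> R2=(0,3,4,7) R1=(0,3,4,7)
Op 9: merge R2<->R0 -> R2=(0,3,4,7) R0=(0,3,4,7)
Op 10: inc R3 by 4 -> R3=(0,0,0,11) value=11
Op 11: inc R2 by 4 -> R2=(0,3,8,7) value=18
Op 12: merge R2<->R0 -> R2=(0,3,8,7) R0=(0,3,8,7)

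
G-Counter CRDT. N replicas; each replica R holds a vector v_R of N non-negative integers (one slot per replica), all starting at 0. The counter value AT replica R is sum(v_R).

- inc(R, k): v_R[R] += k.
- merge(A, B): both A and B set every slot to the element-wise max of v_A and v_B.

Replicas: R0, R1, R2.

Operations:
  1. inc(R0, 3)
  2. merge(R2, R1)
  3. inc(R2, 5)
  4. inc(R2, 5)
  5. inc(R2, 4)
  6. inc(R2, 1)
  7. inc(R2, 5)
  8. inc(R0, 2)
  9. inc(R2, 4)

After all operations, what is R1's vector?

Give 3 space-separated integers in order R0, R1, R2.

Op 1: inc R0 by 3 -> R0=(3,0,0) value=3
Op 2: merge R2<->R1 -> R2=(0,0,0) R1=(0,0,0)
Op 3: inc R2 by 5 -> R2=(0,0,5) value=5
Op 4: inc R2 by 5 -> R2=(0,0,10) value=10
Op 5: inc R2 by 4 -> R2=(0,0,14) value=14
Op 6: inc R2 by 1 -> R2=(0,0,15) value=15
Op 7: inc R2 by 5 -> R2=(0,0,20) value=20
Op 8: inc R0 by 2 -> R0=(5,0,0) value=5
Op 9: inc R2 by 4 -> R2=(0,0,24) value=24

Answer: 0 0 0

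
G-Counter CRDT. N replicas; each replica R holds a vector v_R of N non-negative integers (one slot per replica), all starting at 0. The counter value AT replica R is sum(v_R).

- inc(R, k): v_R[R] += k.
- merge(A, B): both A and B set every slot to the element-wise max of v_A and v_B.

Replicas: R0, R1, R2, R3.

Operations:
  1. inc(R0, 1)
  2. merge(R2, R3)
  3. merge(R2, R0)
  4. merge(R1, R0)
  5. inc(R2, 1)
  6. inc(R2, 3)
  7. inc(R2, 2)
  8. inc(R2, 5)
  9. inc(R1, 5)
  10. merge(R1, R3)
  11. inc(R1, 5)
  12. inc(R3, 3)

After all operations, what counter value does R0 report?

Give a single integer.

Op 1: inc R0 by 1 -> R0=(1,0,0,0) value=1
Op 2: merge R2<->R3 -> R2=(0,0,0,0) R3=(0,0,0,0)
Op 3: merge R2<->R0 -> R2=(1,0,0,0) R0=(1,0,0,0)
Op 4: merge R1<->R0 -> R1=(1,0,0,0) R0=(1,0,0,0)
Op 5: inc R2 by 1 -> R2=(1,0,1,0) value=2
Op 6: inc R2 by 3 -> R2=(1,0,4,0) value=5
Op 7: inc R2 by 2 -> R2=(1,0,6,0) value=7
Op 8: inc R2 by 5 -> R2=(1,0,11,0) value=12
Op 9: inc R1 by 5 -> R1=(1,5,0,0) value=6
Op 10: merge R1<->R3 -> R1=(1,5,0,0) R3=(1,5,0,0)
Op 11: inc R1 by 5 -> R1=(1,10,0,0) value=11
Op 12: inc R3 by 3 -> R3=(1,5,0,3) value=9

Answer: 1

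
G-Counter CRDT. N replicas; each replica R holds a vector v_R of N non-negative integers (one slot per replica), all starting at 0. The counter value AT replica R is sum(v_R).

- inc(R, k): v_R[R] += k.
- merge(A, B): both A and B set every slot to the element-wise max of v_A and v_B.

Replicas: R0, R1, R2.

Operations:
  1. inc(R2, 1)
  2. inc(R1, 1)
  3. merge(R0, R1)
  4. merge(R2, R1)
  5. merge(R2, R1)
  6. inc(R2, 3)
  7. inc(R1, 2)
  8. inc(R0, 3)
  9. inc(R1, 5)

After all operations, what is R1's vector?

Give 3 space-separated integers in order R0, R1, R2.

Answer: 0 8 1

Derivation:
Op 1: inc R2 by 1 -> R2=(0,0,1) value=1
Op 2: inc R1 by 1 -> R1=(0,1,0) value=1
Op 3: merge R0<->R1 -> R0=(0,1,0) R1=(0,1,0)
Op 4: merge R2<->R1 -> R2=(0,1,1) R1=(0,1,1)
Op 5: merge R2<->R1 -> R2=(0,1,1) R1=(0,1,1)
Op 6: inc R2 by 3 -> R2=(0,1,4) value=5
Op 7: inc R1 by 2 -> R1=(0,3,1) value=4
Op 8: inc R0 by 3 -> R0=(3,1,0) value=4
Op 9: inc R1 by 5 -> R1=(0,8,1) value=9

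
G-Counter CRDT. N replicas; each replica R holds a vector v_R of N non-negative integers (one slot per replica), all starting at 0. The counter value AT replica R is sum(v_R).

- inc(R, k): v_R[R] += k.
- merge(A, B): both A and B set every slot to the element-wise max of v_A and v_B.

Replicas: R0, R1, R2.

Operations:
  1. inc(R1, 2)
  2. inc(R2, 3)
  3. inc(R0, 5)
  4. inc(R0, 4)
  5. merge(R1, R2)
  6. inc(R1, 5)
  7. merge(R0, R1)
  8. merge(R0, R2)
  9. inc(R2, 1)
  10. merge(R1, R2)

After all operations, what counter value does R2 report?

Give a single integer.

Op 1: inc R1 by 2 -> R1=(0,2,0) value=2
Op 2: inc R2 by 3 -> R2=(0,0,3) value=3
Op 3: inc R0 by 5 -> R0=(5,0,0) value=5
Op 4: inc R0 by 4 -> R0=(9,0,0) value=9
Op 5: merge R1<->R2 -> R1=(0,2,3) R2=(0,2,3)
Op 6: inc R1 by 5 -> R1=(0,7,3) value=10
Op 7: merge R0<->R1 -> R0=(9,7,3) R1=(9,7,3)
Op 8: merge R0<->R2 -> R0=(9,7,3) R2=(9,7,3)
Op 9: inc R2 by 1 -> R2=(9,7,4) value=20
Op 10: merge R1<->R2 -> R1=(9,7,4) R2=(9,7,4)

Answer: 20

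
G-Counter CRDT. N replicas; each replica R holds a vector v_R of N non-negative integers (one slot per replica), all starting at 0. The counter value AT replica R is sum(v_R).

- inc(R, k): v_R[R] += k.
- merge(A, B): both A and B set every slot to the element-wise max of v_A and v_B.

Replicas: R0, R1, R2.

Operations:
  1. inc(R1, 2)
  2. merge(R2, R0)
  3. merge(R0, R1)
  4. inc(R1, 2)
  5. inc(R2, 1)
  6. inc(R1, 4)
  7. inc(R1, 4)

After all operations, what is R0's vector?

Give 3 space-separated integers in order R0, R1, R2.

Op 1: inc R1 by 2 -> R1=(0,2,0) value=2
Op 2: merge R2<->R0 -> R2=(0,0,0) R0=(0,0,0)
Op 3: merge R0<->R1 -> R0=(0,2,0) R1=(0,2,0)
Op 4: inc R1 by 2 -> R1=(0,4,0) value=4
Op 5: inc R2 by 1 -> R2=(0,0,1) value=1
Op 6: inc R1 by 4 -> R1=(0,8,0) value=8
Op 7: inc R1 by 4 -> R1=(0,12,0) value=12

Answer: 0 2 0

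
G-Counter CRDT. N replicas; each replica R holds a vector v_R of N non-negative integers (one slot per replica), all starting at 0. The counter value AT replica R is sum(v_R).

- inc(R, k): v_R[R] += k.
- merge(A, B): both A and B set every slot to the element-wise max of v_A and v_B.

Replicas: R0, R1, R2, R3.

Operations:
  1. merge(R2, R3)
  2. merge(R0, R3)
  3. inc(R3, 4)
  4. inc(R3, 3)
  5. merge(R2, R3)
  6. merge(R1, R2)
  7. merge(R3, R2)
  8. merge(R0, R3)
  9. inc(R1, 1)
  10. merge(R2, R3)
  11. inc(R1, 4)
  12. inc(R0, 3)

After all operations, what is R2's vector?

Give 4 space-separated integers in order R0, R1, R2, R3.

Answer: 0 0 0 7

Derivation:
Op 1: merge R2<->R3 -> R2=(0,0,0,0) R3=(0,0,0,0)
Op 2: merge R0<->R3 -> R0=(0,0,0,0) R3=(0,0,0,0)
Op 3: inc R3 by 4 -> R3=(0,0,0,4) value=4
Op 4: inc R3 by 3 -> R3=(0,0,0,7) value=7
Op 5: merge R2<->R3 -> R2=(0,0,0,7) R3=(0,0,0,7)
Op 6: merge R1<->R2 -> R1=(0,0,0,7) R2=(0,0,0,7)
Op 7: merge R3<->R2 -> R3=(0,0,0,7) R2=(0,0,0,7)
Op 8: merge R0<->R3 -> R0=(0,0,0,7) R3=(0,0,0,7)
Op 9: inc R1 by 1 -> R1=(0,1,0,7) value=8
Op 10: merge R2<->R3 -> R2=(0,0,0,7) R3=(0,0,0,7)
Op 11: inc R1 by 4 -> R1=(0,5,0,7) value=12
Op 12: inc R0 by 3 -> R0=(3,0,0,7) value=10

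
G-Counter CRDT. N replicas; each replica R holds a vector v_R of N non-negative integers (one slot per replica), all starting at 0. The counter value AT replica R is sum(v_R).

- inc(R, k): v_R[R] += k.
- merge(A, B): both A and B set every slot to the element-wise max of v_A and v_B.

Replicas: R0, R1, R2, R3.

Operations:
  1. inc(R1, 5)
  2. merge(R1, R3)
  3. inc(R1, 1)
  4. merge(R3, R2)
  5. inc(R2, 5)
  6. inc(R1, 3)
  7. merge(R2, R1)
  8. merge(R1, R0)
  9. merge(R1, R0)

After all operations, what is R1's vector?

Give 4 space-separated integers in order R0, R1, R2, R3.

Answer: 0 9 5 0

Derivation:
Op 1: inc R1 by 5 -> R1=(0,5,0,0) value=5
Op 2: merge R1<->R3 -> R1=(0,5,0,0) R3=(0,5,0,0)
Op 3: inc R1 by 1 -> R1=(0,6,0,0) value=6
Op 4: merge R3<->R2 -> R3=(0,5,0,0) R2=(0,5,0,0)
Op 5: inc R2 by 5 -> R2=(0,5,5,0) value=10
Op 6: inc R1 by 3 -> R1=(0,9,0,0) value=9
Op 7: merge R2<->R1 -> R2=(0,9,5,0) R1=(0,9,5,0)
Op 8: merge R1<->R0 -> R1=(0,9,5,0) R0=(0,9,5,0)
Op 9: merge R1<->R0 -> R1=(0,9,5,0) R0=(0,9,5,0)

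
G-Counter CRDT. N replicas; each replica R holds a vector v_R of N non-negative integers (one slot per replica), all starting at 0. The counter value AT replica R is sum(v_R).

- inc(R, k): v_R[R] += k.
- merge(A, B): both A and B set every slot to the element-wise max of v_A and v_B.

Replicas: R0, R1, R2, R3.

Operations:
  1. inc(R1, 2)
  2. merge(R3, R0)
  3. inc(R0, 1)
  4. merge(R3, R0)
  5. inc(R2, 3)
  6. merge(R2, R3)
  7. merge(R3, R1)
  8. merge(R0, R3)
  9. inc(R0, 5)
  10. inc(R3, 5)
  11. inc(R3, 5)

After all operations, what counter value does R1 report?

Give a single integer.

Op 1: inc R1 by 2 -> R1=(0,2,0,0) value=2
Op 2: merge R3<->R0 -> R3=(0,0,0,0) R0=(0,0,0,0)
Op 3: inc R0 by 1 -> R0=(1,0,0,0) value=1
Op 4: merge R3<->R0 -> R3=(1,0,0,0) R0=(1,0,0,0)
Op 5: inc R2 by 3 -> R2=(0,0,3,0) value=3
Op 6: merge R2<->R3 -> R2=(1,0,3,0) R3=(1,0,3,0)
Op 7: merge R3<->R1 -> R3=(1,2,3,0) R1=(1,2,3,0)
Op 8: merge R0<->R3 -> R0=(1,2,3,0) R3=(1,2,3,0)
Op 9: inc R0 by 5 -> R0=(6,2,3,0) value=11
Op 10: inc R3 by 5 -> R3=(1,2,3,5) value=11
Op 11: inc R3 by 5 -> R3=(1,2,3,10) value=16

Answer: 6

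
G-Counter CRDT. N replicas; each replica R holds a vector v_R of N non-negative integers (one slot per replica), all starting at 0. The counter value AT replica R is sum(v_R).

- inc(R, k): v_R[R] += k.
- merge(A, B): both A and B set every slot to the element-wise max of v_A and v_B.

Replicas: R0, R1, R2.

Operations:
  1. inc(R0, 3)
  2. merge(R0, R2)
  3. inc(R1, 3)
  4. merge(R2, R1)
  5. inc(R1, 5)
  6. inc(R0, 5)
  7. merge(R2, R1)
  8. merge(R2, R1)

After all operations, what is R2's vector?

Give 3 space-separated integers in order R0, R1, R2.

Answer: 3 8 0

Derivation:
Op 1: inc R0 by 3 -> R0=(3,0,0) value=3
Op 2: merge R0<->R2 -> R0=(3,0,0) R2=(3,0,0)
Op 3: inc R1 by 3 -> R1=(0,3,0) value=3
Op 4: merge R2<->R1 -> R2=(3,3,0) R1=(3,3,0)
Op 5: inc R1 by 5 -> R1=(3,8,0) value=11
Op 6: inc R0 by 5 -> R0=(8,0,0) value=8
Op 7: merge R2<->R1 -> R2=(3,8,0) R1=(3,8,0)
Op 8: merge R2<->R1 -> R2=(3,8,0) R1=(3,8,0)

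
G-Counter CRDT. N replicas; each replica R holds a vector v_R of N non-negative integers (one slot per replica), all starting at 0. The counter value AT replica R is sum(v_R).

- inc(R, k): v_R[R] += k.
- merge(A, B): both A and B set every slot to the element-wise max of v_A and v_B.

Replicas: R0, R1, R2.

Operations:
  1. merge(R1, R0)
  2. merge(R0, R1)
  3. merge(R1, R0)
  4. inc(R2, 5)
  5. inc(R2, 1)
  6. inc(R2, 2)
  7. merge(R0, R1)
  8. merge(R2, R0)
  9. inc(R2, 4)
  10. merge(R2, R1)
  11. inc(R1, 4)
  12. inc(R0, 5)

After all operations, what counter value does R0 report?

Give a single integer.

Op 1: merge R1<->R0 -> R1=(0,0,0) R0=(0,0,0)
Op 2: merge R0<->R1 -> R0=(0,0,0) R1=(0,0,0)
Op 3: merge R1<->R0 -> R1=(0,0,0) R0=(0,0,0)
Op 4: inc R2 by 5 -> R2=(0,0,5) value=5
Op 5: inc R2 by 1 -> R2=(0,0,6) value=6
Op 6: inc R2 by 2 -> R2=(0,0,8) value=8
Op 7: merge R0<->R1 -> R0=(0,0,0) R1=(0,0,0)
Op 8: merge R2<->R0 -> R2=(0,0,8) R0=(0,0,8)
Op 9: inc R2 by 4 -> R2=(0,0,12) value=12
Op 10: merge R2<->R1 -> R2=(0,0,12) R1=(0,0,12)
Op 11: inc R1 by 4 -> R1=(0,4,12) value=16
Op 12: inc R0 by 5 -> R0=(5,0,8) value=13

Answer: 13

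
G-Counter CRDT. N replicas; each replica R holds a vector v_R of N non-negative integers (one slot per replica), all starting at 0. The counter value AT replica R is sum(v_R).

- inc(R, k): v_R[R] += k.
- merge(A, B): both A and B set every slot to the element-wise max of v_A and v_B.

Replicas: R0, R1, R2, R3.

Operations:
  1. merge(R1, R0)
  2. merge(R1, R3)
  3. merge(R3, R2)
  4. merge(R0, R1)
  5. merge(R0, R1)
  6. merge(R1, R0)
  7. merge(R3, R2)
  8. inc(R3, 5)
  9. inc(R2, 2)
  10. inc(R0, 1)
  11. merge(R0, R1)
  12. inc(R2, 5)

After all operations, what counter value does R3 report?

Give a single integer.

Op 1: merge R1<->R0 -> R1=(0,0,0,0) R0=(0,0,0,0)
Op 2: merge R1<->R3 -> R1=(0,0,0,0) R3=(0,0,0,0)
Op 3: merge R3<->R2 -> R3=(0,0,0,0) R2=(0,0,0,0)
Op 4: merge R0<->R1 -> R0=(0,0,0,0) R1=(0,0,0,0)
Op 5: merge R0<->R1 -> R0=(0,0,0,0) R1=(0,0,0,0)
Op 6: merge R1<->R0 -> R1=(0,0,0,0) R0=(0,0,0,0)
Op 7: merge R3<->R2 -> R3=(0,0,0,0) R2=(0,0,0,0)
Op 8: inc R3 by 5 -> R3=(0,0,0,5) value=5
Op 9: inc R2 by 2 -> R2=(0,0,2,0) value=2
Op 10: inc R0 by 1 -> R0=(1,0,0,0) value=1
Op 11: merge R0<->R1 -> R0=(1,0,0,0) R1=(1,0,0,0)
Op 12: inc R2 by 5 -> R2=(0,0,7,0) value=7

Answer: 5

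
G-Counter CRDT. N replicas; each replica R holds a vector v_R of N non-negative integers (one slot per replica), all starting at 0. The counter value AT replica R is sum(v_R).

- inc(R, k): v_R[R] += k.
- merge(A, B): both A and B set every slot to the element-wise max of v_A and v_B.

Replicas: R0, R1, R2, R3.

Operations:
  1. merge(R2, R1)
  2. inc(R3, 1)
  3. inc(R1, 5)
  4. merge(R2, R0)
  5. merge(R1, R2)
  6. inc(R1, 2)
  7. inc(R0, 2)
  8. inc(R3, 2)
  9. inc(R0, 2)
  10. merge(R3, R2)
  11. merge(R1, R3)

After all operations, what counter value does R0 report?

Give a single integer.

Op 1: merge R2<->R1 -> R2=(0,0,0,0) R1=(0,0,0,0)
Op 2: inc R3 by 1 -> R3=(0,0,0,1) value=1
Op 3: inc R1 by 5 -> R1=(0,5,0,0) value=5
Op 4: merge R2<->R0 -> R2=(0,0,0,0) R0=(0,0,0,0)
Op 5: merge R1<->R2 -> R1=(0,5,0,0) R2=(0,5,0,0)
Op 6: inc R1 by 2 -> R1=(0,7,0,0) value=7
Op 7: inc R0 by 2 -> R0=(2,0,0,0) value=2
Op 8: inc R3 by 2 -> R3=(0,0,0,3) value=3
Op 9: inc R0 by 2 -> R0=(4,0,0,0) value=4
Op 10: merge R3<->R2 -> R3=(0,5,0,3) R2=(0,5,0,3)
Op 11: merge R1<->R3 -> R1=(0,7,0,3) R3=(0,7,0,3)

Answer: 4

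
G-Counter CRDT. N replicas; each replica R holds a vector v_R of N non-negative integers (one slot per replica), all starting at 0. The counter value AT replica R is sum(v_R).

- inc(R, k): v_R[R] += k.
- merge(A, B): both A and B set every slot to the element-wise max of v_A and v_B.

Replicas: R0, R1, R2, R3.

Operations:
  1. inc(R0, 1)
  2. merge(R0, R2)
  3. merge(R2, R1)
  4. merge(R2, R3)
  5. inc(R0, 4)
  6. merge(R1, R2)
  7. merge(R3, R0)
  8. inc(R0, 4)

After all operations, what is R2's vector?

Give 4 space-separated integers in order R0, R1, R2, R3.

Op 1: inc R0 by 1 -> R0=(1,0,0,0) value=1
Op 2: merge R0<->R2 -> R0=(1,0,0,0) R2=(1,0,0,0)
Op 3: merge R2<->R1 -> R2=(1,0,0,0) R1=(1,0,0,0)
Op 4: merge R2<->R3 -> R2=(1,0,0,0) R3=(1,0,0,0)
Op 5: inc R0 by 4 -> R0=(5,0,0,0) value=5
Op 6: merge R1<->R2 -> R1=(1,0,0,0) R2=(1,0,0,0)
Op 7: merge R3<->R0 -> R3=(5,0,0,0) R0=(5,0,0,0)
Op 8: inc R0 by 4 -> R0=(9,0,0,0) value=9

Answer: 1 0 0 0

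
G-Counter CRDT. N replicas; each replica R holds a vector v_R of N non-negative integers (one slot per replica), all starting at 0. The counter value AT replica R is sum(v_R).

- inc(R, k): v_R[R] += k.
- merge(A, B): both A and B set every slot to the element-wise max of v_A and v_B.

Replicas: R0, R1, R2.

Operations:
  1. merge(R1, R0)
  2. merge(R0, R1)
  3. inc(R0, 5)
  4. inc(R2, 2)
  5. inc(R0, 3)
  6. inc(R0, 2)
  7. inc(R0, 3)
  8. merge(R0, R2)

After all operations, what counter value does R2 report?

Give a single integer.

Answer: 15

Derivation:
Op 1: merge R1<->R0 -> R1=(0,0,0) R0=(0,0,0)
Op 2: merge R0<->R1 -> R0=(0,0,0) R1=(0,0,0)
Op 3: inc R0 by 5 -> R0=(5,0,0) value=5
Op 4: inc R2 by 2 -> R2=(0,0,2) value=2
Op 5: inc R0 by 3 -> R0=(8,0,0) value=8
Op 6: inc R0 by 2 -> R0=(10,0,0) value=10
Op 7: inc R0 by 3 -> R0=(13,0,0) value=13
Op 8: merge R0<->R2 -> R0=(13,0,2) R2=(13,0,2)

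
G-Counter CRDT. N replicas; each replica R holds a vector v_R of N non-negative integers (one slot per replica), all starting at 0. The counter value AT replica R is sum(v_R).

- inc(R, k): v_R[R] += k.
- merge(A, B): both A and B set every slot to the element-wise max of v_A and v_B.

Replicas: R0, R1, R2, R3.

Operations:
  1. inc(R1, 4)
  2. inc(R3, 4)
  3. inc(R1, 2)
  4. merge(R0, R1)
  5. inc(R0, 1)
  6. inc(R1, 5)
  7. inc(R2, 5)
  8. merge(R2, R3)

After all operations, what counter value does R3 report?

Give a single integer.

Op 1: inc R1 by 4 -> R1=(0,4,0,0) value=4
Op 2: inc R3 by 4 -> R3=(0,0,0,4) value=4
Op 3: inc R1 by 2 -> R1=(0,6,0,0) value=6
Op 4: merge R0<->R1 -> R0=(0,6,0,0) R1=(0,6,0,0)
Op 5: inc R0 by 1 -> R0=(1,6,0,0) value=7
Op 6: inc R1 by 5 -> R1=(0,11,0,0) value=11
Op 7: inc R2 by 5 -> R2=(0,0,5,0) value=5
Op 8: merge R2<->R3 -> R2=(0,0,5,4) R3=(0,0,5,4)

Answer: 9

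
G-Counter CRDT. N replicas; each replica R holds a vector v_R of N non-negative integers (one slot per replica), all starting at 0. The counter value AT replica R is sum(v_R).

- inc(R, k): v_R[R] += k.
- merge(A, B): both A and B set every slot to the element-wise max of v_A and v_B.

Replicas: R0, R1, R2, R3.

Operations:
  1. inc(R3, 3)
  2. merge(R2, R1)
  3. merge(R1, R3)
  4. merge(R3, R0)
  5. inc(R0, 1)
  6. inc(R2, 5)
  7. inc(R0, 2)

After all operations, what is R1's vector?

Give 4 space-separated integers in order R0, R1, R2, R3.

Op 1: inc R3 by 3 -> R3=(0,0,0,3) value=3
Op 2: merge R2<->R1 -> R2=(0,0,0,0) R1=(0,0,0,0)
Op 3: merge R1<->R3 -> R1=(0,0,0,3) R3=(0,0,0,3)
Op 4: merge R3<->R0 -> R3=(0,0,0,3) R0=(0,0,0,3)
Op 5: inc R0 by 1 -> R0=(1,0,0,3) value=4
Op 6: inc R2 by 5 -> R2=(0,0,5,0) value=5
Op 7: inc R0 by 2 -> R0=(3,0,0,3) value=6

Answer: 0 0 0 3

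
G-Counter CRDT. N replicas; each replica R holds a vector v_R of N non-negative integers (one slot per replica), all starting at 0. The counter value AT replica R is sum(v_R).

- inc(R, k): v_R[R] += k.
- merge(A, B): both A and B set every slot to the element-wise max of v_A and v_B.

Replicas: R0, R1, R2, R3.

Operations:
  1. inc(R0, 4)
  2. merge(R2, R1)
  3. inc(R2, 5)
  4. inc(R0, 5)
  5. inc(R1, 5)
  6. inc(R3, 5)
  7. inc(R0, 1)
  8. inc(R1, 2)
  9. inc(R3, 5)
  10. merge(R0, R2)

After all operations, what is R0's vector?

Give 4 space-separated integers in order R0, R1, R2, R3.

Answer: 10 0 5 0

Derivation:
Op 1: inc R0 by 4 -> R0=(4,0,0,0) value=4
Op 2: merge R2<->R1 -> R2=(0,0,0,0) R1=(0,0,0,0)
Op 3: inc R2 by 5 -> R2=(0,0,5,0) value=5
Op 4: inc R0 by 5 -> R0=(9,0,0,0) value=9
Op 5: inc R1 by 5 -> R1=(0,5,0,0) value=5
Op 6: inc R3 by 5 -> R3=(0,0,0,5) value=5
Op 7: inc R0 by 1 -> R0=(10,0,0,0) value=10
Op 8: inc R1 by 2 -> R1=(0,7,0,0) value=7
Op 9: inc R3 by 5 -> R3=(0,0,0,10) value=10
Op 10: merge R0<->R2 -> R0=(10,0,5,0) R2=(10,0,5,0)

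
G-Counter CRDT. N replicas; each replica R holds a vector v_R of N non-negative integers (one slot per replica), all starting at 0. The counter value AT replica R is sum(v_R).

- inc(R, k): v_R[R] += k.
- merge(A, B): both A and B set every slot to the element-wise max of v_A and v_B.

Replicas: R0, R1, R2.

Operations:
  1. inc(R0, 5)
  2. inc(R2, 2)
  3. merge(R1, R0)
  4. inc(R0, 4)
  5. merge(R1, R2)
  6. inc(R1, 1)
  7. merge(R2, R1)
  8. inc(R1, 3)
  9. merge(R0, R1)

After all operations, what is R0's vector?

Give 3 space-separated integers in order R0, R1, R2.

Answer: 9 4 2

Derivation:
Op 1: inc R0 by 5 -> R0=(5,0,0) value=5
Op 2: inc R2 by 2 -> R2=(0,0,2) value=2
Op 3: merge R1<->R0 -> R1=(5,0,0) R0=(5,0,0)
Op 4: inc R0 by 4 -> R0=(9,0,0) value=9
Op 5: merge R1<->R2 -> R1=(5,0,2) R2=(5,0,2)
Op 6: inc R1 by 1 -> R1=(5,1,2) value=8
Op 7: merge R2<->R1 -> R2=(5,1,2) R1=(5,1,2)
Op 8: inc R1 by 3 -> R1=(5,4,2) value=11
Op 9: merge R0<->R1 -> R0=(9,4,2) R1=(9,4,2)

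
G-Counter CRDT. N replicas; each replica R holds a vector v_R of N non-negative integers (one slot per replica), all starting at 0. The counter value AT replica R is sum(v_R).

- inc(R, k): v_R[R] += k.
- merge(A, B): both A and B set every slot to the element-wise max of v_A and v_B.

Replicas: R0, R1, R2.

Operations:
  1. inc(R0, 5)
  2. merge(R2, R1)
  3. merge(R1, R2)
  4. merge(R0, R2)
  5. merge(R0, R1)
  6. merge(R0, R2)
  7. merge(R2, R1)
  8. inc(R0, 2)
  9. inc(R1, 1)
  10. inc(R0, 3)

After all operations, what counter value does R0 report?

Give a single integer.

Answer: 10

Derivation:
Op 1: inc R0 by 5 -> R0=(5,0,0) value=5
Op 2: merge R2<->R1 -> R2=(0,0,0) R1=(0,0,0)
Op 3: merge R1<->R2 -> R1=(0,0,0) R2=(0,0,0)
Op 4: merge R0<->R2 -> R0=(5,0,0) R2=(5,0,0)
Op 5: merge R0<->R1 -> R0=(5,0,0) R1=(5,0,0)
Op 6: merge R0<->R2 -> R0=(5,0,0) R2=(5,0,0)
Op 7: merge R2<->R1 -> R2=(5,0,0) R1=(5,0,0)
Op 8: inc R0 by 2 -> R0=(7,0,0) value=7
Op 9: inc R1 by 1 -> R1=(5,1,0) value=6
Op 10: inc R0 by 3 -> R0=(10,0,0) value=10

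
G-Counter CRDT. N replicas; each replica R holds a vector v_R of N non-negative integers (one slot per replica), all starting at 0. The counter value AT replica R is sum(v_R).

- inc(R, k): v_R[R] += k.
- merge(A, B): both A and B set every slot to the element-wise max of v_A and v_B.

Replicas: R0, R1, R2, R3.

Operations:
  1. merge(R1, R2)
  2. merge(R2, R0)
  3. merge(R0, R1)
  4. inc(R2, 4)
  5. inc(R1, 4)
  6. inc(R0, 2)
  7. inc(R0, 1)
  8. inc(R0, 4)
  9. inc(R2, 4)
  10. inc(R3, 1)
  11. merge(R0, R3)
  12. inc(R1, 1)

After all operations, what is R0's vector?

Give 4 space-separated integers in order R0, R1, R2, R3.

Answer: 7 0 0 1

Derivation:
Op 1: merge R1<->R2 -> R1=(0,0,0,0) R2=(0,0,0,0)
Op 2: merge R2<->R0 -> R2=(0,0,0,0) R0=(0,0,0,0)
Op 3: merge R0<->R1 -> R0=(0,0,0,0) R1=(0,0,0,0)
Op 4: inc R2 by 4 -> R2=(0,0,4,0) value=4
Op 5: inc R1 by 4 -> R1=(0,4,0,0) value=4
Op 6: inc R0 by 2 -> R0=(2,0,0,0) value=2
Op 7: inc R0 by 1 -> R0=(3,0,0,0) value=3
Op 8: inc R0 by 4 -> R0=(7,0,0,0) value=7
Op 9: inc R2 by 4 -> R2=(0,0,8,0) value=8
Op 10: inc R3 by 1 -> R3=(0,0,0,1) value=1
Op 11: merge R0<->R3 -> R0=(7,0,0,1) R3=(7,0,0,1)
Op 12: inc R1 by 1 -> R1=(0,5,0,0) value=5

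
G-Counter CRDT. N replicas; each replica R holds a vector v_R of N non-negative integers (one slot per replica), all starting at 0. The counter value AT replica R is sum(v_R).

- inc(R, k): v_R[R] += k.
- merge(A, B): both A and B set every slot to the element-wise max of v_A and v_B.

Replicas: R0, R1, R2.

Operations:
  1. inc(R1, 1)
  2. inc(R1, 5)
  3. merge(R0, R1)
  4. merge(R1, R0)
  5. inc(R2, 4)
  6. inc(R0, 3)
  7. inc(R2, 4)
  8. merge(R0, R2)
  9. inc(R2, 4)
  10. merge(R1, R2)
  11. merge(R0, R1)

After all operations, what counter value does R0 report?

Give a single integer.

Answer: 21

Derivation:
Op 1: inc R1 by 1 -> R1=(0,1,0) value=1
Op 2: inc R1 by 5 -> R1=(0,6,0) value=6
Op 3: merge R0<->R1 -> R0=(0,6,0) R1=(0,6,0)
Op 4: merge R1<->R0 -> R1=(0,6,0) R0=(0,6,0)
Op 5: inc R2 by 4 -> R2=(0,0,4) value=4
Op 6: inc R0 by 3 -> R0=(3,6,0) value=9
Op 7: inc R2 by 4 -> R2=(0,0,8) value=8
Op 8: merge R0<->R2 -> R0=(3,6,8) R2=(3,6,8)
Op 9: inc R2 by 4 -> R2=(3,6,12) value=21
Op 10: merge R1<->R2 -> R1=(3,6,12) R2=(3,6,12)
Op 11: merge R0<->R1 -> R0=(3,6,12) R1=(3,6,12)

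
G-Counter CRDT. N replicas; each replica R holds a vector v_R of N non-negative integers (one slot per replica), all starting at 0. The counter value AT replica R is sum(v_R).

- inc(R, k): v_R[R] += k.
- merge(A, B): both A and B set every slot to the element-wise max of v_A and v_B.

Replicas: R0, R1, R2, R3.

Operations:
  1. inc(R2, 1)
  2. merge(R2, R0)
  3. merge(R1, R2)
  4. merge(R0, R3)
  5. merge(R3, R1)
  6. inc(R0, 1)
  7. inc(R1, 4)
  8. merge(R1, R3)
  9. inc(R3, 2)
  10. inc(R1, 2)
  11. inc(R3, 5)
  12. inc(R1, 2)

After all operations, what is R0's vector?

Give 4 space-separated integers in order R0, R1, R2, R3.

Answer: 1 0 1 0

Derivation:
Op 1: inc R2 by 1 -> R2=(0,0,1,0) value=1
Op 2: merge R2<->R0 -> R2=(0,0,1,0) R0=(0,0,1,0)
Op 3: merge R1<->R2 -> R1=(0,0,1,0) R2=(0,0,1,0)
Op 4: merge R0<->R3 -> R0=(0,0,1,0) R3=(0,0,1,0)
Op 5: merge R3<->R1 -> R3=(0,0,1,0) R1=(0,0,1,0)
Op 6: inc R0 by 1 -> R0=(1,0,1,0) value=2
Op 7: inc R1 by 4 -> R1=(0,4,1,0) value=5
Op 8: merge R1<->R3 -> R1=(0,4,1,0) R3=(0,4,1,0)
Op 9: inc R3 by 2 -> R3=(0,4,1,2) value=7
Op 10: inc R1 by 2 -> R1=(0,6,1,0) value=7
Op 11: inc R3 by 5 -> R3=(0,4,1,7) value=12
Op 12: inc R1 by 2 -> R1=(0,8,1,0) value=9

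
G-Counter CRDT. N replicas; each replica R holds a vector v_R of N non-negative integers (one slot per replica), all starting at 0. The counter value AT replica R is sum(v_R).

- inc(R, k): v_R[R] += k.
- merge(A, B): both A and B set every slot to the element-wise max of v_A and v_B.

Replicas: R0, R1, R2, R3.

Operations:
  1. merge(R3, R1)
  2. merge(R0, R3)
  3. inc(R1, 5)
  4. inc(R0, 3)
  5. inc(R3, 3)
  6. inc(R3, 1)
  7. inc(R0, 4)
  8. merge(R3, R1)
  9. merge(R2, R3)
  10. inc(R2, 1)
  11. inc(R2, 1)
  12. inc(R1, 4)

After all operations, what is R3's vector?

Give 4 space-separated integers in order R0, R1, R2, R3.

Op 1: merge R3<->R1 -> R3=(0,0,0,0) R1=(0,0,0,0)
Op 2: merge R0<->R3 -> R0=(0,0,0,0) R3=(0,0,0,0)
Op 3: inc R1 by 5 -> R1=(0,5,0,0) value=5
Op 4: inc R0 by 3 -> R0=(3,0,0,0) value=3
Op 5: inc R3 by 3 -> R3=(0,0,0,3) value=3
Op 6: inc R3 by 1 -> R3=(0,0,0,4) value=4
Op 7: inc R0 by 4 -> R0=(7,0,0,0) value=7
Op 8: merge R3<->R1 -> R3=(0,5,0,4) R1=(0,5,0,4)
Op 9: merge R2<->R3 -> R2=(0,5,0,4) R3=(0,5,0,4)
Op 10: inc R2 by 1 -> R2=(0,5,1,4) value=10
Op 11: inc R2 by 1 -> R2=(0,5,2,4) value=11
Op 12: inc R1 by 4 -> R1=(0,9,0,4) value=13

Answer: 0 5 0 4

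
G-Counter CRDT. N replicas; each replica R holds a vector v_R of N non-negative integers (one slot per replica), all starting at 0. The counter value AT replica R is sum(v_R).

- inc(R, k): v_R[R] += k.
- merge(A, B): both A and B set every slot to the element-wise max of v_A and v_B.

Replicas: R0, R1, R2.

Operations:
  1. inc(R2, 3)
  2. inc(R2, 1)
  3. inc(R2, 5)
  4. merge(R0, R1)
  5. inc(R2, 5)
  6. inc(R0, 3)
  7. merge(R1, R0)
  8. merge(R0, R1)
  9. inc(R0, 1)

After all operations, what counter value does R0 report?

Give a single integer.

Op 1: inc R2 by 3 -> R2=(0,0,3) value=3
Op 2: inc R2 by 1 -> R2=(0,0,4) value=4
Op 3: inc R2 by 5 -> R2=(0,0,9) value=9
Op 4: merge R0<->R1 -> R0=(0,0,0) R1=(0,0,0)
Op 5: inc R2 by 5 -> R2=(0,0,14) value=14
Op 6: inc R0 by 3 -> R0=(3,0,0) value=3
Op 7: merge R1<->R0 -> R1=(3,0,0) R0=(3,0,0)
Op 8: merge R0<->R1 -> R0=(3,0,0) R1=(3,0,0)
Op 9: inc R0 by 1 -> R0=(4,0,0) value=4

Answer: 4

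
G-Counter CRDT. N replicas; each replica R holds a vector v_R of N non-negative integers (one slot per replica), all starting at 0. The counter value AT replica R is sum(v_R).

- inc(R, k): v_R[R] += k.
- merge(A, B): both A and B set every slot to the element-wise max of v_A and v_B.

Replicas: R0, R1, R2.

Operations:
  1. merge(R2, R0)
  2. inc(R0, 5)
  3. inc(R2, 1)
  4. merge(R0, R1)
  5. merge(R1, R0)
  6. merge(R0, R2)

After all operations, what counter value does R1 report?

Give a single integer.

Answer: 5

Derivation:
Op 1: merge R2<->R0 -> R2=(0,0,0) R0=(0,0,0)
Op 2: inc R0 by 5 -> R0=(5,0,0) value=5
Op 3: inc R2 by 1 -> R2=(0,0,1) value=1
Op 4: merge R0<->R1 -> R0=(5,0,0) R1=(5,0,0)
Op 5: merge R1<->R0 -> R1=(5,0,0) R0=(5,0,0)
Op 6: merge R0<->R2 -> R0=(5,0,1) R2=(5,0,1)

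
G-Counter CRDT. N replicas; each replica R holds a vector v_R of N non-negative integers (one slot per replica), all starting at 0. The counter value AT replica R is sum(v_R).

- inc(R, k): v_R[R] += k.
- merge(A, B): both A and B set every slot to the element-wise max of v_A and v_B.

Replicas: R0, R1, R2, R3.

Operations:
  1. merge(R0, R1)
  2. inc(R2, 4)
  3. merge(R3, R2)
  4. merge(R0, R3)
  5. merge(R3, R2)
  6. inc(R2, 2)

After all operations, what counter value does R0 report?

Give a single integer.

Answer: 4

Derivation:
Op 1: merge R0<->R1 -> R0=(0,0,0,0) R1=(0,0,0,0)
Op 2: inc R2 by 4 -> R2=(0,0,4,0) value=4
Op 3: merge R3<->R2 -> R3=(0,0,4,0) R2=(0,0,4,0)
Op 4: merge R0<->R3 -> R0=(0,0,4,0) R3=(0,0,4,0)
Op 5: merge R3<->R2 -> R3=(0,0,4,0) R2=(0,0,4,0)
Op 6: inc R2 by 2 -> R2=(0,0,6,0) value=6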